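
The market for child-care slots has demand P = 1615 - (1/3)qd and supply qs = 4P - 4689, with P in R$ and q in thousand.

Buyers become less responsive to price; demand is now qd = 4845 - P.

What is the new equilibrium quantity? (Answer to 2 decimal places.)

Solve the original market: 4845 - 3P = 4P - 4689, hence P = 1362 and q = 759.
After the shift, demand is qd = 4845 - P and supply is qs = 4P - 4689.
Clearing the new market: 4845 - P = 4P - 4689, so P = 1906.8 and q = 2938.2.

2938.20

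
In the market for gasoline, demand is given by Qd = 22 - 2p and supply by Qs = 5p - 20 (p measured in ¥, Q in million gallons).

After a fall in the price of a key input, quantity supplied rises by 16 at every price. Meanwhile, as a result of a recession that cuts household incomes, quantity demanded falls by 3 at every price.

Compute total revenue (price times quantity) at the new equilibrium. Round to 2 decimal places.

40.84

Before the shock: 22 - 2p = 5p - 20 ⇒ 42 = 7p ⇒ p = 6, Q = 10.
With the change applied: demand Qd = 19 - 2p, supply Qs = 5p - 4.
Clearing the new market: 19 - 2p = 5p - 4, so p = 23/7 ≈ 3.2857 and Q = 87/7 ≈ 12.4286.
New expenditure = 3.2857 × 12.4286 = 40.84.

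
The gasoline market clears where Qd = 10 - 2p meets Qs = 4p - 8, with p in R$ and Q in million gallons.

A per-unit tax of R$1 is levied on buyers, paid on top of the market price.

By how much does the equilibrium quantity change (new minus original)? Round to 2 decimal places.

-1.33

Initially, 10 - 2p = 4p - 8, so 18 = 6p and p = 3, Q = 4.
Since buyers pay the price plus the tax, the effective demand curve becomes Qd = 8 - 2p.
Equate the new curves: 8 - 2p = 4p - 8, giving 16 = 6p, p = 8/3 ≈ 2.6667, Q = 8/3 ≈ 2.6667.
ΔQ = 2.6667 − 4 = -1.33.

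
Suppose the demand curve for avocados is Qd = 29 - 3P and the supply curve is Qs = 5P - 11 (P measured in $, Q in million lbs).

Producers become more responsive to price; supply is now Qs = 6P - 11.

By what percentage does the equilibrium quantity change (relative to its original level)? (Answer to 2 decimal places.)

Before the shock: 29 - 3P = 5P - 11 ⇒ 40 = 8P ⇒ P = 5, Q = 14.
The shock moves the curves to Qd = 29 - 3P and Qs = 6P - 11.
Clearing the new market: 29 - 3P = 6P - 11, so P = 40/9 ≈ 4.4444 and Q = 47/3 ≈ 15.6667.
%ΔQ = (15.6667 − 14) / 14 × 100 = +11.90%.

+11.90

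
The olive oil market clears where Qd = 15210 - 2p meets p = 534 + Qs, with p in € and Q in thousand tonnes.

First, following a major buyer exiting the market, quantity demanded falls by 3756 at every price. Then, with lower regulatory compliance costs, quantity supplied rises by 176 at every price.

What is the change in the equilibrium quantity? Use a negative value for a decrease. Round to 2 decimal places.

-1134.67

Before the shock: 15210 - 2p = p - 534 ⇒ 15744 = 3p ⇒ p = 5248, Q = 4714.
After the shift, demand is Qd = 11454 - 2p and supply is Qs = p - 358.
Equate the new curves: 11454 - 2p = p - 358, giving 11812 = 3p, p = 11812/3 ≈ 3937.3333, Q = 10738/3 ≈ 3579.3333.
ΔQ = 3579.3333 − 4714 = -1134.67.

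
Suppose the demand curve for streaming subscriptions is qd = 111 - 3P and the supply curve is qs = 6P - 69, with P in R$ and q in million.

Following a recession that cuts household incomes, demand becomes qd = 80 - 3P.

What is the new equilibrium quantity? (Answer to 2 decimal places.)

30.33

Original equilibrium: 111 - 3P = 6P - 69 gives 180 = 9P, so P = 20 and q = 51.
The new curves are qd = 80 - 3P (demand) and qs = 6P - 69 (supply).
Equate the new curves: 80 - 3P = 6P - 69, giving 149 = 9P, P = 149/9 ≈ 16.5556, q = 91/3 ≈ 30.3333.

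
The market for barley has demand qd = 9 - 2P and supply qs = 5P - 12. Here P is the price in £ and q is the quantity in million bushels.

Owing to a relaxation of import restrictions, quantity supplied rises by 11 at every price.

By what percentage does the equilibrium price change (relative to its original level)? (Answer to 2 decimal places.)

-52.38

Solve the original market: 9 - 2P = 5P - 12, hence P = 3 and q = 3.
The shock moves the curves to qd = 9 - 2P and qs = 5P - 1.
New equilibrium: 9 - 2P = 5P - 1 ⇒ 10 = 7P ⇒ P = 10/7 ≈ 1.4286, q = 43/7 ≈ 6.1429.
%ΔP = (1.4286 − 3) / 3 × 100 = -52.38%.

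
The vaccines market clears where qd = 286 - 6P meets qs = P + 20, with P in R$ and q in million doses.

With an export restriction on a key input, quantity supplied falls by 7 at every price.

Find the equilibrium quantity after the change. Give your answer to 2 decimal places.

52.00

Solve the original market: 286 - 6P = P + 20, hence P = 38 and q = 58.
The new curves are qd = 286 - 6P (demand) and qs = P + 13 (supply).
Clearing the new market: 286 - 6P = P + 13, so P = 39 and q = 52.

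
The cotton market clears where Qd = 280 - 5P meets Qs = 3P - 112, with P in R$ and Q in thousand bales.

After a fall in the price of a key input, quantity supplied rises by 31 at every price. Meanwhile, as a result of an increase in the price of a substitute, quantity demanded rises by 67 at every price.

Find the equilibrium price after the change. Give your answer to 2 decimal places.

53.50

Solve the original market: 280 - 5P = 3P - 112, hence P = 49 and Q = 35.
The new curves are Qd = 347 - 5P (demand) and Qs = 3P - 81 (supply).
Clearing the new market: 347 - 5P = 3P - 81, so P = 53.5 and Q = 79.5.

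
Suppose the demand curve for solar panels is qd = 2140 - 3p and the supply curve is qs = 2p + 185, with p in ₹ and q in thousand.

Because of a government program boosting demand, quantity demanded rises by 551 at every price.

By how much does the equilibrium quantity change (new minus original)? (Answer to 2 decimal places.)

Initially, 2140 - 3p = 2p + 185, so 1955 = 5p and p = 391, q = 967.
After the shift, demand is qd = 2691 - 3p and supply is qs = 2p + 185.
New equilibrium: 2691 - 3p = 2p + 185 ⇒ 2506 = 5p ⇒ p = 501.2, q = 1187.4.
Δq = 1187.4 − 967 = +220.40.

+220.40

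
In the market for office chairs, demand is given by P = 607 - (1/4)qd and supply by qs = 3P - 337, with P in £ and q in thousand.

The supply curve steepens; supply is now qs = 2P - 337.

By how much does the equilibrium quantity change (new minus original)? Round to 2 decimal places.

-263.33

Before the shock: 2428 - 4P = 3P - 337 ⇒ 2765 = 7P ⇒ P = 395, q = 848.
With the change applied: demand qd = 2428 - 4P, supply qs = 2P - 337.
Equate the new curves: 2428 - 4P = 2P - 337, giving 2765 = 6P, P = 2765/6 ≈ 460.8333, q = 1754/3 ≈ 584.6667.
Δq = 584.6667 − 848 = -263.33.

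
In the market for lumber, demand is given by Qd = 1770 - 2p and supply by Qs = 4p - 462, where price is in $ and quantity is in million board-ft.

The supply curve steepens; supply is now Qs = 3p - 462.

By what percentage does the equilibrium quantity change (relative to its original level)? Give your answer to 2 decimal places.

Before the shock: 1770 - 2p = 4p - 462 ⇒ 2232 = 6p ⇒ p = 372, Q = 1026.
The shock moves the curves to Qd = 1770 - 2p and Qs = 3p - 462.
Setting them equal: 1770 - 2p = 3p - 462 → 2232 = 5p, so p = 446.4 and Q = 877.2.
%ΔQ = (877.2 − 1026) / 1026 × 100 = -14.50%.

-14.50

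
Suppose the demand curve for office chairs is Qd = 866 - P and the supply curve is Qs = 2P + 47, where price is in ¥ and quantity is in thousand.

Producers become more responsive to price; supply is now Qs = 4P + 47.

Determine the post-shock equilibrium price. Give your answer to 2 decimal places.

Original equilibrium: 866 - P = 2P + 47 gives 819 = 3P, so P = 273 and Q = 593.
The shock moves the curves to Qd = 866 - P and Qs = 4P + 47.
Setting them equal: 866 - P = 4P + 47 → 819 = 5P, so P = 163.8 and Q = 702.2.

163.80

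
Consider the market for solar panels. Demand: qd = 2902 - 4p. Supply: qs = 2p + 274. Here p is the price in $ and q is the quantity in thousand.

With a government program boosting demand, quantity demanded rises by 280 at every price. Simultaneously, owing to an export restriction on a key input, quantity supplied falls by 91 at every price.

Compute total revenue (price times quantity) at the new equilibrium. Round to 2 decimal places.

591136.22

Original equilibrium: 2902 - 4p = 2p + 274 gives 2628 = 6p, so p = 438 and q = 1150.
With the change applied: demand qd = 3182 - 4p, supply qs = 2p + 183.
Setting them equal: 3182 - 4p = 2p + 183 → 2999 = 6p, so p = 2999/6 ≈ 499.8333 and q = 3548/3 ≈ 1182.6667.
New expenditure = 499.8333 × 1182.6667 = 591136.22.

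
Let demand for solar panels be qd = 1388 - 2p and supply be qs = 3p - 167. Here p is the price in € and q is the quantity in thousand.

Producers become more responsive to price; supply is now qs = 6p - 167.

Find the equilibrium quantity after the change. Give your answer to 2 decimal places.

Solve the original market: 1388 - 2p = 3p - 167, hence p = 311 and q = 766.
The new curves are qd = 1388 - 2p (demand) and qs = 6p - 167 (supply).
Equate the new curves: 1388 - 2p = 6p - 167, giving 1555 = 8p, p = 194.375, q = 999.25.

999.25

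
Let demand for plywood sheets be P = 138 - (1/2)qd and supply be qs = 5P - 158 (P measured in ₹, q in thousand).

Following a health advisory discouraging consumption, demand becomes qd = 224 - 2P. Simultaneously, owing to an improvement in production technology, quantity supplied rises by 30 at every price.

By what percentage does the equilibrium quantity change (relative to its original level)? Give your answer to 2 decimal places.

Solve the original market: 276 - 2P = 5P - 158, hence P = 62 and q = 152.
With the change applied: demand qd = 224 - 2P, supply qs = 5P - 128.
Setting them equal: 224 - 2P = 5P - 128 → 352 = 7P, so P = 352/7 ≈ 50.2857 and q = 864/7 ≈ 123.4286.
%Δq = (123.4286 − 152) / 152 × 100 = -18.80%.

-18.80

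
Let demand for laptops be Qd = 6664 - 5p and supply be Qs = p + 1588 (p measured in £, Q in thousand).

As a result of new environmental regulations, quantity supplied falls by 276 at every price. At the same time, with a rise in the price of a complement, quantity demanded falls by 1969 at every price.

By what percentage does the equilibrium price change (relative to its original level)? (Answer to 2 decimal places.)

-33.35

Before the shock: 6664 - 5p = p + 1588 ⇒ 5076 = 6p ⇒ p = 846, Q = 2434.
The new curves are Qd = 4695 - 5p (demand) and Qs = p + 1312 (supply).
New equilibrium: 4695 - 5p = p + 1312 ⇒ 3383 = 6p ⇒ p = 3383/6 ≈ 563.8333, Q = 11255/6 ≈ 1875.8333.
%Δp = (563.8333 − 846) / 846 × 100 = -33.35%.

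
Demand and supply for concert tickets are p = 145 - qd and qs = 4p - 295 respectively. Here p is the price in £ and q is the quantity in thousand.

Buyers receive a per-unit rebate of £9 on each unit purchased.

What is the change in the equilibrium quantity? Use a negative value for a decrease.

Before the shock: 145 - p = 4p - 295 ⇒ 440 = 5p ⇒ p = 88, q = 57.
Since buyers' out-of-pocket price is the market price minus the rebate, the effective demand curve becomes qd = 154 - p.
New equilibrium: 154 - p = 4p - 295 ⇒ 449 = 5p ⇒ p = 89.8, q = 64.2.
Δq = 64.2 − 57 = +7.2.

+7.2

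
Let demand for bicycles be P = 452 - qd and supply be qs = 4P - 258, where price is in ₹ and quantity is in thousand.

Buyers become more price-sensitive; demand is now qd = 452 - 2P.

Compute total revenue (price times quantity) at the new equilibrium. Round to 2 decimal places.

25481.11

Solve the original market: 452 - P = 4P - 258, hence P = 142 and q = 310.
The new curves are qd = 452 - 2P (demand) and qs = 4P - 258 (supply).
Equate the new curves: 452 - 2P = 4P - 258, giving 710 = 6P, P = 355/3 ≈ 118.3333, q = 646/3 ≈ 215.3333.
New expenditure = 118.3333 × 215.3333 = 25481.11.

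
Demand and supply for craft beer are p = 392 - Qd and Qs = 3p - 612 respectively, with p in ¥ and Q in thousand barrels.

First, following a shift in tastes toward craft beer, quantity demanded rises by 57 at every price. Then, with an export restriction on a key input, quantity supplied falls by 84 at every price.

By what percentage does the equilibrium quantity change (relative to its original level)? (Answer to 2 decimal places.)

+15.43

Before the shock: 392 - p = 3p - 612 ⇒ 1004 = 4p ⇒ p = 251, Q = 141.
After the shift, demand is Qd = 449 - p and supply is Qs = 3p - 696.
Setting them equal: 449 - p = 3p - 696 → 1145 = 4p, so p = 286.25 and Q = 162.75.
%ΔQ = (162.75 − 141) / 141 × 100 = +15.43%.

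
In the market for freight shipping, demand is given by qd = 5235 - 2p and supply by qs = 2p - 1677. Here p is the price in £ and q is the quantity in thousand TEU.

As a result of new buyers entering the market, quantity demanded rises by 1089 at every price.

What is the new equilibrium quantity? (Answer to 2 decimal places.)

2323.50

Original equilibrium: 5235 - 2p = 2p - 1677 gives 6912 = 4p, so p = 1728 and q = 1779.
The shock moves the curves to qd = 6324 - 2p and qs = 2p - 1677.
New equilibrium: 6324 - 2p = 2p - 1677 ⇒ 8001 = 4p ⇒ p = 2000.25, q = 2323.5.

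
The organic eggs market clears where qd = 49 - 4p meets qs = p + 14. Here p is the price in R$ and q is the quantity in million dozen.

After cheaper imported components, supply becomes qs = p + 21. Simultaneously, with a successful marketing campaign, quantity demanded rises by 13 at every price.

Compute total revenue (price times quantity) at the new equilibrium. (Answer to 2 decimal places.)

239.44

Solve the original market: 49 - 4p = p + 14, hence p = 7 and q = 21.
The shock moves the curves to qd = 62 - 4p and qs = p + 21.
New equilibrium: 62 - 4p = p + 21 ⇒ 41 = 5p ⇒ p = 8.2, q = 29.2.
New expenditure = 8.2 × 29.2 = 239.44.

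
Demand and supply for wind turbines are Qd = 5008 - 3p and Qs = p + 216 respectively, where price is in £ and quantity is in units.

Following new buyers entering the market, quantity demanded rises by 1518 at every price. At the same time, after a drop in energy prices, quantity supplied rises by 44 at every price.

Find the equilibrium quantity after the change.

Solve the original market: 5008 - 3p = p + 216, hence p = 1198 and Q = 1414.
With the change applied: demand Qd = 6526 - 3p, supply Qs = p + 260.
Setting them equal: 6526 - 3p = p + 260 → 6266 = 4p, so p = 1566.5 and Q = 1826.5.

1826.5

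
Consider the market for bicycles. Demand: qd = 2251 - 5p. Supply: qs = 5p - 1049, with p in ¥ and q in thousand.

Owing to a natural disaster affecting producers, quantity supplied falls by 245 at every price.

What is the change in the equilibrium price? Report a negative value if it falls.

Initially, 2251 - 5p = 5p - 1049, so 3300 = 10p and p = 330, q = 601.
The new curves are qd = 2251 - 5p (demand) and qs = 5p - 1294 (supply).
New equilibrium: 2251 - 5p = 5p - 1294 ⇒ 3545 = 10p ⇒ p = 354.5, q = 478.5.
Δp = 354.5 − 330 = +24.5.

+24.5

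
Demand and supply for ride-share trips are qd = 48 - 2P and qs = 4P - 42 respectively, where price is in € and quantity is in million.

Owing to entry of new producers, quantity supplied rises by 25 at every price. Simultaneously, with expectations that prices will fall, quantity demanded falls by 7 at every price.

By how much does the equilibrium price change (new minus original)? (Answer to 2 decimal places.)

-5.33

Original equilibrium: 48 - 2P = 4P - 42 gives 90 = 6P, so P = 15 and q = 18.
The shock moves the curves to qd = 41 - 2P and qs = 4P - 17.
Equate the new curves: 41 - 2P = 4P - 17, giving 58 = 6P, P = 29/3 ≈ 9.6667, q = 65/3 ≈ 21.6667.
ΔP = 9.6667 − 15 = -5.33.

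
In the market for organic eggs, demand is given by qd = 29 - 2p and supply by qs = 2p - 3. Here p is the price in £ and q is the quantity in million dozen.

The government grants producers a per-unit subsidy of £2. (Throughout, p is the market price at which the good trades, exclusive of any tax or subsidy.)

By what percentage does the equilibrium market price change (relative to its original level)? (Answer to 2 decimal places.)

Initially, 29 - 2p = 2p - 3, so 32 = 4p and p = 8, q = 13.
Since sellers receive the price plus the subsidy, the effective supply curve becomes qs = 2p + 1.
Setting them equal: 29 - 2p = 2p + 1 → 28 = 4p, so p = 7 and q = 15.
%Δp = (7 − 8) / 8 × 100 = -12.50%.

-12.50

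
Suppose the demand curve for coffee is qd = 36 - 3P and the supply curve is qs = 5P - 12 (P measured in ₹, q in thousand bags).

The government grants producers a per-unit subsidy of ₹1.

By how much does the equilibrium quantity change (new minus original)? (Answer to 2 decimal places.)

Before the shock: 36 - 3P = 5P - 12 ⇒ 48 = 8P ⇒ P = 6, q = 18.
Since sellers receive the price plus the subsidy, the effective supply curve becomes qs = 5P - 7.
Clearing the new market: 36 - 3P = 5P - 7, so P = 5.375 and q = 19.875.
Δq = 19.875 − 18 = +1.88.

+1.88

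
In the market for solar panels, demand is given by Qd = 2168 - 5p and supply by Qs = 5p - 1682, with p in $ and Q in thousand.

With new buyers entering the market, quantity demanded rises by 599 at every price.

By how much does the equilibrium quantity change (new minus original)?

+299.5

Before the shock: 2168 - 5p = 5p - 1682 ⇒ 3850 = 10p ⇒ p = 385, Q = 243.
After the shift, demand is Qd = 2767 - 5p and supply is Qs = 5p - 1682.
New equilibrium: 2767 - 5p = 5p - 1682 ⇒ 4449 = 10p ⇒ p = 444.9, Q = 542.5.
ΔQ = 542.5 − 243 = +299.5.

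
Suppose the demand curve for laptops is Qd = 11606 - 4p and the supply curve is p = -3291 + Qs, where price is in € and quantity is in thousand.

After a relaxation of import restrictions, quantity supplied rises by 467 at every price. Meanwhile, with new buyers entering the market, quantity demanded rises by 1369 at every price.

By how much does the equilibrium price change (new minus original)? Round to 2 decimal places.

+180.40

Solve the original market: 11606 - 4p = p + 3291, hence p = 1663 and Q = 4954.
The new curves are Qd = 12975 - 4p (demand) and Qs = p + 3758 (supply).
Setting them equal: 12975 - 4p = p + 3758 → 9217 = 5p, so p = 1843.4 and Q = 5601.4.
Δp = 1843.4 − 1663 = +180.40.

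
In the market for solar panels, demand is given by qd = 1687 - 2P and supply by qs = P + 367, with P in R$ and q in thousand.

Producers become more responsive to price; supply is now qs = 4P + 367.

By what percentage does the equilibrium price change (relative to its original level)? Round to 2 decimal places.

Before the shock: 1687 - 2P = P + 367 ⇒ 1320 = 3P ⇒ P = 440, q = 807.
With the change applied: demand qd = 1687 - 2P, supply qs = 4P + 367.
Clearing the new market: 1687 - 2P = 4P + 367, so P = 220 and q = 1247.
%ΔP = (220 − 440) / 440 × 100 = -50.00%.

-50.00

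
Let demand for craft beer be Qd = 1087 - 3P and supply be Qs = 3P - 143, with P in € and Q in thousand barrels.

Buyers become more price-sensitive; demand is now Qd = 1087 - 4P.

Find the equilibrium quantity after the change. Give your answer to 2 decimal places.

384.14

Solve the original market: 1087 - 3P = 3P - 143, hence P = 205 and Q = 472.
The new curves are Qd = 1087 - 4P (demand) and Qs = 3P - 143 (supply).
Equate the new curves: 1087 - 4P = 3P - 143, giving 1230 = 7P, P = 1230/7 ≈ 175.7143, Q = 2689/7 ≈ 384.1429.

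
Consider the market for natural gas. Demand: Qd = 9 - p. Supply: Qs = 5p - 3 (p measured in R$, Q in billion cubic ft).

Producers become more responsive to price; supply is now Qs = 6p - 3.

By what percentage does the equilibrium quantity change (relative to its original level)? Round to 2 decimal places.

+4.08

Solve the original market: 9 - p = 5p - 3, hence p = 2 and Q = 7.
After the shift, demand is Qd = 9 - p and supply is Qs = 6p - 3.
Clearing the new market: 9 - p = 6p - 3, so p = 12/7 ≈ 1.7143 and Q = 51/7 ≈ 7.2857.
%ΔQ = (7.2857 − 7) / 7 × 100 = +4.08%.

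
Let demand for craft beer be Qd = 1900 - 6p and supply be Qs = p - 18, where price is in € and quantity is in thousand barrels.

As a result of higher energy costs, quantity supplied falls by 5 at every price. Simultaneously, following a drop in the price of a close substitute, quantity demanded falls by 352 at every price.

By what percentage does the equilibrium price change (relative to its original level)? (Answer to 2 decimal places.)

Solve the original market: 1900 - 6p = p - 18, hence p = 274 and Q = 256.
After the shift, demand is Qd = 1548 - 6p and supply is Qs = p - 23.
New equilibrium: 1548 - 6p = p - 23 ⇒ 1571 = 7p ⇒ p = 1571/7 ≈ 224.4286, Q = 1410/7 ≈ 201.4286.
%Δp = (224.4286 − 274) / 274 × 100 = -18.09%.

-18.09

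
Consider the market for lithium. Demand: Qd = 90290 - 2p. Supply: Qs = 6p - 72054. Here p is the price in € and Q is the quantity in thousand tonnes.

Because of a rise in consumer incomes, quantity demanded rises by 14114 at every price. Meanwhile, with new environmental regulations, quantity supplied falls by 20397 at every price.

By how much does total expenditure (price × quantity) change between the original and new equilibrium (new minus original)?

+349416310.96875

Before the shock: 90290 - 2p = 6p - 72054 ⇒ 162344 = 8p ⇒ p = 20293, Q = 49704.
With the change applied: demand Qd = 104404 - 2p, supply Qs = 6p - 92451.
Equate the new curves: 104404 - 2p = 6p - 92451, giving 196855 = 8p, p = 24606.875, Q = 55190.25.
Expenditure moves from 20293×49704 = 1008643272 to 24606.875×55190.25 = 1358059582.96875; change = +349416310.96875.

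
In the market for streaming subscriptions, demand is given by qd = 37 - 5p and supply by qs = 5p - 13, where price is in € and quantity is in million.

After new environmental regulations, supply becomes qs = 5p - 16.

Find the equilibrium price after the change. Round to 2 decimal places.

Before the shock: 37 - 5p = 5p - 13 ⇒ 50 = 10p ⇒ p = 5, q = 12.
The shock moves the curves to qd = 37 - 5p and qs = 5p - 16.
Clearing the new market: 37 - 5p = 5p - 16, so p = 5.3 and q = 10.5.

5.30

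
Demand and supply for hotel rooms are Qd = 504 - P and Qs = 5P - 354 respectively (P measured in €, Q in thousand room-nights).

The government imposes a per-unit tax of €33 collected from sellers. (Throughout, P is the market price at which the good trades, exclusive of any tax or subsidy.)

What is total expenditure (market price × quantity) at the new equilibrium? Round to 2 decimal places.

Initially, 504 - P = 5P - 354, so 858 = 6P and P = 143, Q = 361.
Since sellers keep the price net of the tax, the effective supply curve becomes Qs = 5P - 519.
Clearing the new market: 504 - P = 5P - 519, so P = 170.5 and Q = 333.5.
New expenditure = 170.5 × 333.5 = 56861.75.

56861.75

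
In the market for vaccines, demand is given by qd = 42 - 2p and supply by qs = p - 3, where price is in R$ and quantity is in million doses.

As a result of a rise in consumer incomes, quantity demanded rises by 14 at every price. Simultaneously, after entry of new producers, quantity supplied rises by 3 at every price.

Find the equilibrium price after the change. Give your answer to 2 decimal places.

18.67

Before the shock: 42 - 2p = p - 3 ⇒ 45 = 3p ⇒ p = 15, q = 12.
The new curves are qd = 56 - 2p (demand) and qs = p (supply).
Clearing the new market: 56 - 2p = p, so p = 56/3 ≈ 18.6667 and q = 56/3 ≈ 18.6667.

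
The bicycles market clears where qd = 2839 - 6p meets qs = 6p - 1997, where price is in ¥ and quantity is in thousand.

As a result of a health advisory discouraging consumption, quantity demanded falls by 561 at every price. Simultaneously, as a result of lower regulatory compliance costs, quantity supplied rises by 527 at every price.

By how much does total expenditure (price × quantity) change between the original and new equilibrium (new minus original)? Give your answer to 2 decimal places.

Initially, 2839 - 6p = 6p - 1997, so 4836 = 12p and p = 403, q = 421.
With the change applied: demand qd = 2278 - 6p, supply qs = 6p - 1470.
Equate the new curves: 2278 - 6p = 6p - 1470, giving 3748 = 12p, p = 937/3 ≈ 312.3333, q = 404.
Expenditure moves from 403×421 = 169663 to 312.3333×404 = 126182.6667; change = -43480.33.

-43480.33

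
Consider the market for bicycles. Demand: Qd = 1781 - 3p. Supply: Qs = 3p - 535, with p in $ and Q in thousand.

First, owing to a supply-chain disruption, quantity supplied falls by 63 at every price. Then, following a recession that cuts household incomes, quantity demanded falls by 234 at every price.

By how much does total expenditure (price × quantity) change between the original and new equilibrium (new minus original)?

Initially, 1781 - 3p = 3p - 535, so 2316 = 6p and p = 386, Q = 623.
After the shift, demand is Qd = 1547 - 3p and supply is Qs = 3p - 598.
Setting them equal: 1547 - 3p = 3p - 598 → 2145 = 6p, so p = 357.5 and Q = 474.5.
Expenditure moves from 386×623 = 240478 to 357.5×474.5 = 169633.75; change = -70844.25.

-70844.25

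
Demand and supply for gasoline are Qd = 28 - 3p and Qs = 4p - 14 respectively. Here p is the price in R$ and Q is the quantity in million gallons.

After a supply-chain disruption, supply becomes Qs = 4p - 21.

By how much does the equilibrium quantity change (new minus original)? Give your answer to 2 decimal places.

-3.00

Before the shock: 28 - 3p = 4p - 14 ⇒ 42 = 7p ⇒ p = 6, Q = 10.
After the shift, demand is Qd = 28 - 3p and supply is Qs = 4p - 21.
Clearing the new market: 28 - 3p = 4p - 21, so p = 7 and Q = 7.
ΔQ = 7 − 10 = -3.00.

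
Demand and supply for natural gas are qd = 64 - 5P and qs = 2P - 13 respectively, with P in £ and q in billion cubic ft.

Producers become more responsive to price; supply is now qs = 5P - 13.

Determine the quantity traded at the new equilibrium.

25.5

Solve the original market: 64 - 5P = 2P - 13, hence P = 11 and q = 9.
After the shift, demand is qd = 64 - 5P and supply is qs = 5P - 13.
New equilibrium: 64 - 5P = 5P - 13 ⇒ 77 = 10P ⇒ P = 7.7, q = 25.5.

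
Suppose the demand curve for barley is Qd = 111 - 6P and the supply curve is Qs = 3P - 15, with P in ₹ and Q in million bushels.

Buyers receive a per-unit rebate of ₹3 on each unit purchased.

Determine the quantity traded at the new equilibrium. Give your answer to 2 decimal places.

Solve the original market: 111 - 6P = 3P - 15, hence P = 14 and Q = 27.
Since buyers' out-of-pocket price is the market price minus the rebate, the effective demand curve becomes Qd = 129 - 6P.
Equate the new curves: 129 - 6P = 3P - 15, giving 144 = 9P, P = 16, Q = 33.

33.00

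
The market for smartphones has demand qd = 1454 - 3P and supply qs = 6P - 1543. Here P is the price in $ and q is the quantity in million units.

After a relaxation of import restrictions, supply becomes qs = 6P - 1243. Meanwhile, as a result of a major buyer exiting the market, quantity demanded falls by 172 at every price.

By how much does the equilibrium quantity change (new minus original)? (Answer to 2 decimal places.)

-14.67

Before the shock: 1454 - 3P = 6P - 1543 ⇒ 2997 = 9P ⇒ P = 333, q = 455.
After the shift, demand is qd = 1282 - 3P and supply is qs = 6P - 1243.
Equate the new curves: 1282 - 3P = 6P - 1243, giving 2525 = 9P, P = 2525/9 ≈ 280.5556, q = 1321/3 ≈ 440.3333.
Δq = 440.3333 − 455 = -14.67.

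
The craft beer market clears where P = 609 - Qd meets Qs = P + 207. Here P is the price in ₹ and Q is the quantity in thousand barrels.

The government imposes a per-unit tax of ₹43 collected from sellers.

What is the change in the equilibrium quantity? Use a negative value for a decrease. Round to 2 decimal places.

-21.50

Solve the original market: 609 - P = P + 207, hence P = 201 and Q = 408.
Since sellers keep the price net of the tax, the effective supply curve becomes Qs = P + 164.
New equilibrium: 609 - P = P + 164 ⇒ 445 = 2P ⇒ P = 222.5, Q = 386.5.
ΔQ = 386.5 − 408 = -21.50.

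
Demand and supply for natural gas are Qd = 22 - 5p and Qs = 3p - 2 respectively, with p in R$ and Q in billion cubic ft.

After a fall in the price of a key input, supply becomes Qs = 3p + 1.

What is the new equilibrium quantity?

Initially, 22 - 5p = 3p - 2, so 24 = 8p and p = 3, Q = 7.
After the shift, demand is Qd = 22 - 5p and supply is Qs = 3p + 1.
Setting them equal: 22 - 5p = 3p + 1 → 21 = 8p, so p = 2.625 and Q = 8.875.

8.875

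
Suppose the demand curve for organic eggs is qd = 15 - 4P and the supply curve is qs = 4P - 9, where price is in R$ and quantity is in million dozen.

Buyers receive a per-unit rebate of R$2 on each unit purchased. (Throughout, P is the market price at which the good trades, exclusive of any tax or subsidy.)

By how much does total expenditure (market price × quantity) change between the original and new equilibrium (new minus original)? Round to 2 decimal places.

Initially, 15 - 4P = 4P - 9, so 24 = 8P and P = 3, q = 3.
Since buyers' out-of-pocket price is the market price minus the rebate, the effective demand curve becomes qd = 23 - 4P.
Clearing the new market: 23 - 4P = 4P - 9, so P = 4 and q = 7.
Expenditure moves from 3×3 = 9 to 4×7 = 28; change = +19.00.

+19.00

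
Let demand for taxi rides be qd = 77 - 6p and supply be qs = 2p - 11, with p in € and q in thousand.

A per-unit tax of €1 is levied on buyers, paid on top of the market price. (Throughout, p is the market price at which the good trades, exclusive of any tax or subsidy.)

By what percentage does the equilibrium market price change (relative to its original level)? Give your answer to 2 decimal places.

Original equilibrium: 77 - 6p = 2p - 11 gives 88 = 8p, so p = 11 and q = 11.
Since buyers pay the price plus the tax, the effective demand curve becomes qd = 71 - 6p.
Setting them equal: 71 - 6p = 2p - 11 → 82 = 8p, so p = 10.25 and q = 9.5.
%Δp = (10.25 − 11) / 11 × 100 = -6.82%.

-6.82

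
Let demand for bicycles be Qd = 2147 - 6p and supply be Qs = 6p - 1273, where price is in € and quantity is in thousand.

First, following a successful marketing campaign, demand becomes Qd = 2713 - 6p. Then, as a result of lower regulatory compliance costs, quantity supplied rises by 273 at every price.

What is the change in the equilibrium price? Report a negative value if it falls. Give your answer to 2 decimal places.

+24.42

Before the shock: 2147 - 6p = 6p - 1273 ⇒ 3420 = 12p ⇒ p = 285, Q = 437.
The shock moves the curves to Qd = 2713 - 6p and Qs = 6p - 1000.
Clearing the new market: 2713 - 6p = 6p - 1000, so p = 3713/12 ≈ 309.4167 and Q = 856.5.
Δp = 309.4167 − 285 = +24.42.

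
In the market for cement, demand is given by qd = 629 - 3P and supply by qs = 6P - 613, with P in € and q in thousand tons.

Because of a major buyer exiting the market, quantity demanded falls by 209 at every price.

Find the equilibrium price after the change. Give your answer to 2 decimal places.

Solve the original market: 629 - 3P = 6P - 613, hence P = 138 and q = 215.
The shock moves the curves to qd = 420 - 3P and qs = 6P - 613.
Equate the new curves: 420 - 3P = 6P - 613, giving 1033 = 9P, P = 1033/9 ≈ 114.7778, q = 227/3 ≈ 75.6667.

114.78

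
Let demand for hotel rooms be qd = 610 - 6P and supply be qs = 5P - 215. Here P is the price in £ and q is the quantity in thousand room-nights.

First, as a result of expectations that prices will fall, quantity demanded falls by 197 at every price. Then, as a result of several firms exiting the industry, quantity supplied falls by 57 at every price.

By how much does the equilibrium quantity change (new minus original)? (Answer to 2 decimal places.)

-120.64

Before the shock: 610 - 6P = 5P - 215 ⇒ 825 = 11P ⇒ P = 75, q = 160.
With the change applied: demand qd = 413 - 6P, supply qs = 5P - 272.
Equate the new curves: 413 - 6P = 5P - 272, giving 685 = 11P, P = 685/11 ≈ 62.2727, q = 433/11 ≈ 39.3636.
Δq = 39.3636 − 160 = -120.64.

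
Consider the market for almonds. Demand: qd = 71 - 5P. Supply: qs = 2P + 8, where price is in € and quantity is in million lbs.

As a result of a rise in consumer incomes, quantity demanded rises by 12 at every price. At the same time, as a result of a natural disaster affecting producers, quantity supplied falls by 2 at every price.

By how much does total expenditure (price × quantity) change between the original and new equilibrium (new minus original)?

+74

Initially, 71 - 5P = 2P + 8, so 63 = 7P and P = 9, q = 26.
The new curves are qd = 83 - 5P (demand) and qs = 2P + 6 (supply).
Clearing the new market: 83 - 5P = 2P + 6, so P = 11 and q = 28.
Expenditure moves from 9×26 = 234 to 11×28 = 308; change = +74.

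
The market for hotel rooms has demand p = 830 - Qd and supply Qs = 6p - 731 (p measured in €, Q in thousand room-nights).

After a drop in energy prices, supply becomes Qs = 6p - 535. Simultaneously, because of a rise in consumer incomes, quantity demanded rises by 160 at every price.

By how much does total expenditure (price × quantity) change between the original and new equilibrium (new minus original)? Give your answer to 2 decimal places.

+32855.84

Initially, 830 - p = 6p - 731, so 1561 = 7p and p = 223, Q = 607.
The new curves are Qd = 990 - p (demand) and Qs = 6p - 535 (supply).
Equate the new curves: 990 - p = 6p - 535, giving 1525 = 7p, p = 1525/7 ≈ 217.8571, Q = 5405/7 ≈ 772.1429.
Expenditure moves from 223×607 = 135361 to 217.8571×772.1429 = 168216.8367; change = +32855.84.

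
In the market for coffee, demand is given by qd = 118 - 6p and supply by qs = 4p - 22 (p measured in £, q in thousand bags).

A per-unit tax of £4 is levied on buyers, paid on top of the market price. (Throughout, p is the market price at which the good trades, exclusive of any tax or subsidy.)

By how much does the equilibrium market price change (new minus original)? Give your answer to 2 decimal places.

-2.40

Before the shock: 118 - 6p = 4p - 22 ⇒ 140 = 10p ⇒ p = 14, q = 34.
Since buyers pay the price plus the tax, the effective demand curve becomes qd = 94 - 6p.
Equate the new curves: 94 - 6p = 4p - 22, giving 116 = 10p, p = 11.6, q = 24.4.
Δp = 11.6 − 14 = -2.40.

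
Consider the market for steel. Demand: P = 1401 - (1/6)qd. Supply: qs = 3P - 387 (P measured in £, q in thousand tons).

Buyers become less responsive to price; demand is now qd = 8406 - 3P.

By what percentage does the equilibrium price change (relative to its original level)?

+50

Initially, 8406 - 6P = 3P - 387, so 8793 = 9P and P = 977, q = 2544.
The new curves are qd = 8406 - 3P (demand) and qs = 3P - 387 (supply).
New equilibrium: 8406 - 3P = 3P - 387 ⇒ 8793 = 6P ⇒ P = 1465.5, q = 4009.5.
%ΔP = (1465.5 − 977) / 977 × 100 = +50%.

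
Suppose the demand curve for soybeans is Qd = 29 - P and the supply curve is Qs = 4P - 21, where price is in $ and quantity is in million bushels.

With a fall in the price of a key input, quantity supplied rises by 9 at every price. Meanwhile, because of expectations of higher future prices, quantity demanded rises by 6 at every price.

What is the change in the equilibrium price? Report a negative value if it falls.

Before the shock: 29 - P = 4P - 21 ⇒ 50 = 5P ⇒ P = 10, Q = 19.
The shock moves the curves to Qd = 35 - P and Qs = 4P - 12.
Setting them equal: 35 - P = 4P - 12 → 47 = 5P, so P = 9.4 and Q = 25.6.
ΔP = 9.4 − 10 = -0.6.

-0.6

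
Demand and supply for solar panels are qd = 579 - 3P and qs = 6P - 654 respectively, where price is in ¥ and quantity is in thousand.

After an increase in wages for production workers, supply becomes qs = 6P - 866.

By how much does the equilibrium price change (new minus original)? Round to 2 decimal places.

+23.56

Initially, 579 - 3P = 6P - 654, so 1233 = 9P and P = 137, q = 168.
With the change applied: demand qd = 579 - 3P, supply qs = 6P - 866.
Clearing the new market: 579 - 3P = 6P - 866, so P = 1445/9 ≈ 160.5556 and q = 292/3 ≈ 97.3333.
ΔP = 160.5556 − 137 = +23.56.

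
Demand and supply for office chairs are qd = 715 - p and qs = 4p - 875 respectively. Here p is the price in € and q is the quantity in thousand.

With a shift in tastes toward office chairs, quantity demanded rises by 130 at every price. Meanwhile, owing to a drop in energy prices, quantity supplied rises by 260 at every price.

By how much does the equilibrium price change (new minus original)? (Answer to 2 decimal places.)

Before the shock: 715 - p = 4p - 875 ⇒ 1590 = 5p ⇒ p = 318, q = 397.
The new curves are qd = 845 - p (demand) and qs = 4p - 615 (supply).
Clearing the new market: 845 - p = 4p - 615, so p = 292 and q = 553.
Δp = 292 − 318 = -26.00.

-26.00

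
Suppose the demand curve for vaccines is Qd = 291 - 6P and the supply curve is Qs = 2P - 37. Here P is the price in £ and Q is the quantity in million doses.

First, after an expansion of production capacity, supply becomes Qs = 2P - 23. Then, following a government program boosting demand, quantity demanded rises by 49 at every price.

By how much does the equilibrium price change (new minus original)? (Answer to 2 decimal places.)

+4.38

Solve the original market: 291 - 6P = 2P - 37, hence P = 41 and Q = 45.
With the change applied: demand Qd = 340 - 6P, supply Qs = 2P - 23.
Setting them equal: 340 - 6P = 2P - 23 → 363 = 8P, so P = 45.375 and Q = 67.75.
ΔP = 45.375 − 41 = +4.38.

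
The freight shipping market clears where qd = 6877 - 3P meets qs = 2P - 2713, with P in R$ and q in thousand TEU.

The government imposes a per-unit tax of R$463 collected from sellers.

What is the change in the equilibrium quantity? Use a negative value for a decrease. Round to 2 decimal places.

Solve the original market: 6877 - 3P = 2P - 2713, hence P = 1918 and q = 1123.
Since sellers keep the price net of the tax, the effective supply curve becomes qs = 2P - 3639.
New equilibrium: 6877 - 3P = 2P - 3639 ⇒ 10516 = 5P ⇒ P = 2103.2, q = 567.4.
Δq = 567.4 − 1123 = -555.60.

-555.60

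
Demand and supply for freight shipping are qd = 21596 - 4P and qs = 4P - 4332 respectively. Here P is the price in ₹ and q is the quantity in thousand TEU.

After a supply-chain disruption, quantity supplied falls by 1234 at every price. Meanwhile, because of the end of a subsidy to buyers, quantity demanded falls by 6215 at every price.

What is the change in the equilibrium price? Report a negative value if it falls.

-622.625

Solve the original market: 21596 - 4P = 4P - 4332, hence P = 3241 and q = 8632.
With the change applied: demand qd = 15381 - 4P, supply qs = 4P - 5566.
Clearing the new market: 15381 - 4P = 4P - 5566, so P = 2618.375 and q = 4907.5.
ΔP = 2618.375 − 3241 = -622.625.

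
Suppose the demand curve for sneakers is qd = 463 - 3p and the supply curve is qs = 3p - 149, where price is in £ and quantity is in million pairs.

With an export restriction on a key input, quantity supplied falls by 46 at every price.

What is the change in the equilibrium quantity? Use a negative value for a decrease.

Before the shock: 463 - 3p = 3p - 149 ⇒ 612 = 6p ⇒ p = 102, q = 157.
With the change applied: demand qd = 463 - 3p, supply qs = 3p - 195.
Clearing the new market: 463 - 3p = 3p - 195, so p = 329/3 ≈ 109.6667 and q = 134.
Δq = 134 − 157 = -23.

-23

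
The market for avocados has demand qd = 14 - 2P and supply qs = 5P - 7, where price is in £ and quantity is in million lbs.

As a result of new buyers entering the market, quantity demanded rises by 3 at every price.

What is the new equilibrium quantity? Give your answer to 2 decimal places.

10.14

Solve the original market: 14 - 2P = 5P - 7, hence P = 3 and q = 8.
The new curves are qd = 17 - 2P (demand) and qs = 5P - 7 (supply).
Equate the new curves: 17 - 2P = 5P - 7, giving 24 = 7P, P = 24/7 ≈ 3.4286, q = 71/7 ≈ 10.1429.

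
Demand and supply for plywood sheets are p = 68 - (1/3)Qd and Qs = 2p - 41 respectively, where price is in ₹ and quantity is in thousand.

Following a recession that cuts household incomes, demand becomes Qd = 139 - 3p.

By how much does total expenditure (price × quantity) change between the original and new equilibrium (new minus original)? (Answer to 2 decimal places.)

Initially, 204 - 3p = 2p - 41, so 245 = 5p and p = 49, Q = 57.
The new curves are Qd = 139 - 3p (demand) and Qs = 2p - 41 (supply).
Setting them equal: 139 - 3p = 2p - 41 → 180 = 5p, so p = 36 and Q = 31.
Expenditure moves from 49×57 = 2793 to 36×31 = 1116; change = -1677.00.

-1677.00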